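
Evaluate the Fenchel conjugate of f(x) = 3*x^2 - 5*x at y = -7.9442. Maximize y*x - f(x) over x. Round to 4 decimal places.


f*(y) = sup_x {y*x - a*x^2 - b*x} = sup_x {(y-b)*x - a*x^2}
FOC: (y - b) - 2a*x = 0 => x* = (y - b)/(2a)
x* = (-7.9442 + 5)/(2*3) = -0.4907
f*(-7.9442) = (y-b)^2/(4a) = (-7.9442 + 5)^2/(4*3)
= 8.6683/12 = 0.7224


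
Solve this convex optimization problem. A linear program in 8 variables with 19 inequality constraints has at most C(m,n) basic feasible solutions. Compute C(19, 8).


Each vertex corresponds to some choice of n active constraints out of m, so the number of vertices is at most C(m, n) = m! / (n!(m-n)!).
m = 19, n = 8
Numerator: 19 * 18 * 17 * 16 * 15 * 14 * 13 * 12
Denominator: 8! = 40320
C(19, 8) = 75582


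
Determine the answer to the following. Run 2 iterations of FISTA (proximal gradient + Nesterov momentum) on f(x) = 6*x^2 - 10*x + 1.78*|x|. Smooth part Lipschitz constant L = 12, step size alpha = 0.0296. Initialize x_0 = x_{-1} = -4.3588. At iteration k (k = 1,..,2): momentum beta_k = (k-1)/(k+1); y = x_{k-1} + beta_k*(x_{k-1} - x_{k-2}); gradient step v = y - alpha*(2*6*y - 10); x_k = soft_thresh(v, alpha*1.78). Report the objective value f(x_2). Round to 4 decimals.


FISTA on f(x) = 6*x^2 - 10*x + 1.78*|x|
L = 12, alpha = 0.0296
Iteration 1: beta = 0.0, y = -4.3588 + 0.0*(-4.3588 + 4.3588) = -4.3588
  grad(y) = -62.3056, v = y - alpha*grad = -2.5146
  prox(v) = soft_thresh(-2.5146, 0.0527) = -2.4619
Iteration 2: beta = 0.3333, y = -2.4619 + 0.3333*(-2.4619 + 4.3588) = -1.8296
  grad(y) = -31.9547, v = y - alpha*grad = -0.8837
  prox(v) = soft_thresh(-0.8837, 0.0527) = -0.831
f(x_2) = 6*(-0.831)^2 - 10*(-0.831) + 1.78*|-0.831| = 13.9327


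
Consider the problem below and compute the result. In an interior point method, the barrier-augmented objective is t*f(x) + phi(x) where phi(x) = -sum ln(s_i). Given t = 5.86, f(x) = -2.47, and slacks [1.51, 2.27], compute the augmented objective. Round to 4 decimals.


Step 1: Compute log-barrier.
ln values: [0.4121, 0.8198]
phi = -(0.4121 + 0.8198) = -1.2319
Step 2: Compute augmented objective.
t*f(x) = 5.86*-2.47 = -14.4742
Total = -14.4742 - 1.2319 = -15.7061


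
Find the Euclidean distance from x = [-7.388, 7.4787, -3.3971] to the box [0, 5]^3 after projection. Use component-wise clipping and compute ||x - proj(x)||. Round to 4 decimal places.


Project each component onto [0, 5].
clip(-7.388) = 0.0, clip(7.4787) = 5.0, clip(-3.3971) = 0.0
Projection = [0.0, 5.0, 0.0]
Squared diffs: [54.5825, 6.144, 11.5403]
Distance = sqrt(72.2668) = 8.501


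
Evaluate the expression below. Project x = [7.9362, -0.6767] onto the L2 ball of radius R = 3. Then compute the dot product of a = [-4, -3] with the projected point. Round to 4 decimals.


Step 1: Compute ||x|| (intermediates to 6 decimals).
||x|| = sqrt(7.9362^2 + (-0.6767)^2) = 7.964998
Step 2: Project.
Since ||x|| > R, scale = R/||x|| = 3/7.964998 = 0.376648, proj(x) = scale * x
proj(x) = [2.989154, -0.254878]
Step 3: Dot product.
a^T * proj(x) = -4*2.989154 - 3*(-0.254878) = -11.192


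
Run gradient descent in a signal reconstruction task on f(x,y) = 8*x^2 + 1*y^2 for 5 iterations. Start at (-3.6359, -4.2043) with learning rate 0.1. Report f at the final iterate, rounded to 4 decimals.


Gradient descent on f(x,y) = 8*x^2 + 1*y^2.
Starting point: (-3.6359, -4.2043), alpha = 0.1
Step 1: grad_x = 2*8*-3.6359 = -58.1744, grad_y = 2*1*-4.2043 = -8.4086
  x_1 = -3.6359 - 0.1*-58.1744 = 2.1815
  y_1 = -4.2043 - 0.1*-8.4086 = -3.3634
Step 2: grad_x = 2*8*2.1815 = 34.9046, grad_y = 2*1*-3.3634 = -6.7269
  x_2 = 2.1815 - 0.1*34.9046 = -1.3089
  y_2 = -3.3634 - 0.1*-6.7269 = -2.6908
Step 3: grad_x = 2*8*-1.3089 = -20.9428, grad_y = 2*1*-2.6908 = -5.3815
  x_3 = -1.3089 - 0.1*-20.9428 = 0.7854
  y_3 = -2.6908 - 0.1*-5.3815 = -2.1526
Step 4: grad_x = 2*8*0.7854 = 12.5657, grad_y = 2*1*-2.1526 = -4.3052
  x_4 = 0.7854 - 0.1*12.5657 = -0.4712
  y_4 = -2.1526 - 0.1*-4.3052 = -1.7221
Step 5: grad_x = 2*8*-0.4712 = -7.5394, grad_y = 2*1*-1.7221 = -3.4442
  x_5 = -0.4712 - 0.1*-7.5394 = 0.2827
  y_5 = -1.7221 - 0.1*-3.4442 = -1.3777
f(0.2827, -1.3777) = 8*0.2827^2 + 1*(-1.3777)^2 = 2.5374


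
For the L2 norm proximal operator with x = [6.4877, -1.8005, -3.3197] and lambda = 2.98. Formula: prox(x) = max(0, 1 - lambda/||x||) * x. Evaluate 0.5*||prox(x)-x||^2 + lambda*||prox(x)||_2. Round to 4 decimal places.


Step 1: Compute ||x||.
||x|| = 7.5068
Step 2: Compute scaling factor.
scale = max(0, 1 - 2.98/7.5068) = 0.603
Step 3: prox(x) = [3.9123, -1.0858, -2.0019]
||prox(x)|| = 4.5268
Step 4: Proximal objective.
0.5*||prox-x||^2 = 4.4402
lambda*||prox|| = 13.4899
Total = 17.9301


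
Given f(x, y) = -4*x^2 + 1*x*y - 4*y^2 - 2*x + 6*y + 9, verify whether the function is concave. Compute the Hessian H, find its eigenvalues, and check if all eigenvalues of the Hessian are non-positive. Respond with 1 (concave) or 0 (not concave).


The Hessian of f(x,y) = -4*x^2 + 1*x*y - 4*y^2 - 2*x + 6*y + 9 is:
H = [[-8, 1], [1, -8]]
Trace = -8 - 8 = -16
Determinant = -8*-8 - (1)^2 = 63
Discriminant = (-16)^2 - 4*63 = 4.0
Eigenvalues: lambda_1 = -9.0, lambda_2 = -7.0
The function is concave.

1


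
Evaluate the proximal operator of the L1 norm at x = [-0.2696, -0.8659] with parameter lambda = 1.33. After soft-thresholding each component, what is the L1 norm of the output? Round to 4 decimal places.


Soft-thresholding with lambda = 1.33:
prox(-0.2696) = sign(-0.2696)*max(|-0.2696| - 1.33, 0) = 0.0
prox(-0.8659) = sign(-0.8659)*max(|-0.8659| - 1.33, 0) = 0.0
prox(x) = [0.0, 0.0]
||prox(x)||_1 = 0.0 + 0.0 = 0.0


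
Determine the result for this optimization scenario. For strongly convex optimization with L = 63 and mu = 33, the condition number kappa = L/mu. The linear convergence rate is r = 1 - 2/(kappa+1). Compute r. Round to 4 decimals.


Step 1: Compute the condition number.
kappa = L/mu = 63/33 = 1.9091
Step 2: Compute the convergence rate.
r = 1 - 2/(kappa + 1) = 1 - 2*mu/(L + mu) = (L - mu)/(L + mu) = 30/96 = 0.3125


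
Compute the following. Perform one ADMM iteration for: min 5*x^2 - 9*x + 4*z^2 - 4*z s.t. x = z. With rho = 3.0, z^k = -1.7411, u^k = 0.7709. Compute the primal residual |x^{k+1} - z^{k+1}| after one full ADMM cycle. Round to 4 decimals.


ADMM iteration with rho = 3.0, z^k = -1.7411, u^k = 0.7709
Step 1: x-update.
Minimize 5*x^2 - 9*x + (3.0/2)*(x + 1.7411 + 0.7709)^2
FOC: (2*5 + 3.0)*x = 9 + 3.0*(-1.7411 - 0.7709)
x^{k+1} = 0.1126
Step 2: z-update.
Minimize 4*z^2 - 4*z + (3.0/2)*(0.1126 - z + 0.7709)^2
FOC: (2*4 + 3.0)*z = 4 + 3.0*(0.1126 + 0.7709)
z^{k+1} = 0.6046
Step 3: u-update.
u^{k+1} = 0.7709 + 0.1126 - 0.6046 = 0.2789
Step 4: Primal residual = |0.1126 - 0.6046| = 0.492


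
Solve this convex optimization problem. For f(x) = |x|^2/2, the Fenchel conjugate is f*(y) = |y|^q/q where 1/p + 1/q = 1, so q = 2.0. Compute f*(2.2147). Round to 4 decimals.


The conjugate exponent q satisfies 1/p + 1/q = 1.
p = 2, so q = 2/(2 - 1) = 2.0
|y|^q = 2.2147^2.0 = 4.9049
f*(2.2147) = 4.9049 / 2.0 = 2.4524


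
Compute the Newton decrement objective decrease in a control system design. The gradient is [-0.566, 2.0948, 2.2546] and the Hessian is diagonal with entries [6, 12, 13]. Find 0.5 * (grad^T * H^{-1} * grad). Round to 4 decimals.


Step 1: H is diagonal, so H^(-1) * g = [-0.0943, 0.1746, 0.1734].
Step 2: g^T H^(-1) g = sum_i g_i^2 / H_ii
  = (-0.566)^2/6 + (2.0948)^2/12 + (2.2546)^2/13
  = 0.0534 + 0.3657 + 0.391 = 0.8101
Step 3: Objective decrease = 0.5 * g^T H^(-1) g = 0.405


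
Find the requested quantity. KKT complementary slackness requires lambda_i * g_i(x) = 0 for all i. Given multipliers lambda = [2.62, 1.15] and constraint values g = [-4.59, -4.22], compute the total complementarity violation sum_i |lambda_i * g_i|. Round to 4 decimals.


KKT complementary slackness check:
lambda_1 * g_1 = 2.62 * -4.59 = -12.0258
lambda_2 * g_2 = 1.15 * -4.22 = -4.853
Total violation = 12.0258 + 4.853 = 16.8788


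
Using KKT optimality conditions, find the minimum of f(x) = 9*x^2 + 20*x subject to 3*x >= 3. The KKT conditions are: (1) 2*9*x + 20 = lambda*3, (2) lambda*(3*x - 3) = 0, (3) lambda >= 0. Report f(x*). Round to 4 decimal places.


Step 1: Try lambda = 0 (constraint inactive).
x_unc = -20/(2*9) = -1.1111
Check: 3*-1.1111 = -3.3333 < 3 -- violated!
Step 2: Constraint must be active: 3*x = 3
x* = 3/3 = 1.0
lambda = (2*9*1.0 + 20)/3 = 12.6667
Step 3: Compute optimal value.
f(x*) = 9*1.0^2 + 20*1.0 = 29.0


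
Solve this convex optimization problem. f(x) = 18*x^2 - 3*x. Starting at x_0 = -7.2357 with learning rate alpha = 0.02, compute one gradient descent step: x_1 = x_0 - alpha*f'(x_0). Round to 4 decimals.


We compute the gradient at x_0 and apply the update.
f'(x) = 36*x - 3
f'(-7.2357) = 36*-7.2357 - 3 = -263.4852
x_1 = -7.2357 - 0.02*-263.4852 = -1.966


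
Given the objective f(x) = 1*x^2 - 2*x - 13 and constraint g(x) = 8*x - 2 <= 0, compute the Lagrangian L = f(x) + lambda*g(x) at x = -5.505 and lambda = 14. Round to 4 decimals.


Step 1: Evaluate f(x).
f(-5.505) = 1*(-5.505)^2 - 2*(-5.505) - 13 = 28.315
Step 2: Evaluate g(x).
g(-5.505) = 8*-5.505 - 2 = -46.04
Step 3: Compute Lagrangian.
L = 28.315 + 14*-46.04 = -616.245


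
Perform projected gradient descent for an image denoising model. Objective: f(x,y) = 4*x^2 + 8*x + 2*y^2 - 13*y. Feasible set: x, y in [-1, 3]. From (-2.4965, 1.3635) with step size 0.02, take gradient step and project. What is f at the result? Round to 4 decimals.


Step 1: Compute gradient at (-2.4965, 1.3635).
grad_x = 2*4*-2.4965 + 8 = -11.972
grad_y = 2*2*1.3635 - 13 = -7.546
Step 2: Gradient step.
x_raw = -2.4965 - 0.02*-11.972 = -2.2571
y_raw = 1.3635 - 0.02*-7.546 = 1.5144
Step 3: Project onto [-1, 3].
x_proj = clip(-2.2571) = -1.0
y_proj = clip(1.5144) = 1.5144
Step 4: Evaluate f.
f(-1.0, 1.5144) = -19.1005


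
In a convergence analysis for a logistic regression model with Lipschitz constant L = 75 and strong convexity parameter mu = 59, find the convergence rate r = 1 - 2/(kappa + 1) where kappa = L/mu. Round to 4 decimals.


Step 1: Compute the condition number.
kappa = L/mu = 75/59 = 1.2712
Step 2: Compute the convergence rate.
r = 1 - 2/(kappa + 1) = 1 - 2*mu/(L + mu) = (L - mu)/(L + mu) = 16/134 = 0.1194


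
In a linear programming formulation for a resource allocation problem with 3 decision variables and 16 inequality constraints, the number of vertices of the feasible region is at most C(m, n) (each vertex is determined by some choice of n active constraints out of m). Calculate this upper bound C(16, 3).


Each vertex corresponds to some choice of n active constraints out of m, so the number of vertices is at most C(m, n) = m! / (n!(m-n)!).
m = 16, n = 3
Numerator: 16 * 15 * 14
Denominator: 3! = 6
C(16, 3) = 560


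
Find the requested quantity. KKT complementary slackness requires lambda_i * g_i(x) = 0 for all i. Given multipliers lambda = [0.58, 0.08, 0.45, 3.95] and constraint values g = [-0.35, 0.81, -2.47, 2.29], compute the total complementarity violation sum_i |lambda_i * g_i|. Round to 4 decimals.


KKT complementary slackness check:
lambda_1 * g_1 = 0.58 * -0.35 = -0.203
lambda_2 * g_2 = 0.08 * 0.81 = 0.0648
lambda_3 * g_3 = 0.45 * -2.47 = -1.1115
lambda_4 * g_4 = 3.95 * 2.29 = 9.0455
Total violation = 0.203 + 0.0648 + 1.1115 + 9.0455 = 10.4248


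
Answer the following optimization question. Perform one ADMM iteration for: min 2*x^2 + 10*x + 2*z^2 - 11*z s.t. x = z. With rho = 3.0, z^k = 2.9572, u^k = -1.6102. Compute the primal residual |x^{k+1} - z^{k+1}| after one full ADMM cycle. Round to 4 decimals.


ADMM iteration with rho = 3.0, z^k = 2.9572, u^k = -1.6102
Step 1: x-update.
Minimize 2*x^2 + 10*x + (3.0/2)*(x - 2.9572 - 1.6102)^2
FOC: (2*2 + 3.0)*x = -10 + 3.0*(2.9572 + 1.6102)
x^{k+1} = 0.5289
Step 2: z-update.
Minimize 2*z^2 - 11*z + (3.0/2)*(0.5289 - z - 1.6102)^2
FOC: (2*2 + 3.0)*z = 11 + 3.0*(0.5289 - 1.6102)
z^{k+1} = 1.108
Step 3: u-update.
u^{k+1} = -1.6102 + 0.5289 - 1.108 = -2.1893
Step 4: Primal residual = |0.5289 - 1.108| = 0.5791


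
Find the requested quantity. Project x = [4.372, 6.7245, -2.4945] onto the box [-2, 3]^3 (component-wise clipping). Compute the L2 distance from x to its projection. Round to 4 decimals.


Project each component onto [-2, 3].
clip(4.372) = 3.0, clip(6.7245) = 3.0, clip(-2.4945) = -2.0
Projection = [3.0, 3.0, -2.0]
Squared diffs: [1.8824, 13.8719, 0.2445]
Distance = sqrt(15.9988) = 3.9999


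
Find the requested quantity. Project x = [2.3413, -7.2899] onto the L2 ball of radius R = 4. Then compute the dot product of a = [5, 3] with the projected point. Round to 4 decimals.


Step 1: Compute ||x|| (intermediates to 6 decimals).
||x|| = sqrt(2.3413^2 + (-7.2899)^2) = 7.656653
Step 2: Project.
Since ||x|| > R, scale = R/||x|| = 4/7.656653 = 0.522421, proj(x) = scale * x
proj(x) = [1.223144, -3.808397]
Step 3: Dot product.
a^T * proj(x) = 5*1.223144 + 3*(-3.808397) = -5.3095


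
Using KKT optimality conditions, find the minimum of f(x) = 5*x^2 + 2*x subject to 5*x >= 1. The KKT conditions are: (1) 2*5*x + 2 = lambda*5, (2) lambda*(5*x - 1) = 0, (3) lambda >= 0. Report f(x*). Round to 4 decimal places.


Step 1: Try lambda = 0 (constraint inactive).
x_unc = -2/(2*5) = -0.2
Check: 5*-0.2 = -1.0 < 1 -- violated!
Step 2: Constraint must be active: 5*x = 1
x* = 1/5 = 0.2
lambda = (2*5*0.2 + 2)/5 = 0.8
Step 3: Compute optimal value.
f(x*) = 5*0.2^2 + 2*0.2 = 0.6


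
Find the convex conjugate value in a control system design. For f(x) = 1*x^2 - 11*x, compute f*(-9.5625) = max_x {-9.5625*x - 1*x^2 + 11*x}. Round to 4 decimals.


f*(y) = sup_x {y*x - a*x^2 - b*x} = sup_x {(y-b)*x - a*x^2}
FOC: (y - b) - 2a*x = 0 => x* = (y - b)/(2a)
x* = (-9.5625 + 11)/(2*1) = 0.7188
f*(-9.5625) = (y-b)^2/(4a) = (-9.5625 + 11)^2/(4*1)
= 2.0664/4 = 0.5166


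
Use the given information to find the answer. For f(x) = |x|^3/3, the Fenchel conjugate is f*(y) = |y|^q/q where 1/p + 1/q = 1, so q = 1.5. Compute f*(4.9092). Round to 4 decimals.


The conjugate exponent q satisfies 1/p + 1/q = 1.
p = 3, so q = 3/(3 - 1) = 1.5
|y|^q = 4.9092^1.5 = 10.8772
f*(4.9092) = 10.8772 / 1.5 = 7.2514


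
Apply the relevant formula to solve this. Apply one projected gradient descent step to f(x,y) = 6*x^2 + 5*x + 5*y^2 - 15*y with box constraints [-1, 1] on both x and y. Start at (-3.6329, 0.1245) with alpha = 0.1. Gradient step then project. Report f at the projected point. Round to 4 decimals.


Step 1: Compute gradient at (-3.6329, 0.1245).
grad_x = 2*6*-3.6329 + 5 = -38.5948
grad_y = 2*5*0.1245 - 15 = -13.755
Step 2: Gradient step.
x_raw = -3.6329 - 0.1*-38.5948 = 0.2266
y_raw = 0.1245 - 0.1*-13.755 = 1.5
Step 3: Project onto [-1, 1].
x_proj = clip(0.2266) = 0.2266
y_proj = clip(1.5) = 1.0
Step 4: Evaluate f.
f(0.2266, 1.0) = -8.5591


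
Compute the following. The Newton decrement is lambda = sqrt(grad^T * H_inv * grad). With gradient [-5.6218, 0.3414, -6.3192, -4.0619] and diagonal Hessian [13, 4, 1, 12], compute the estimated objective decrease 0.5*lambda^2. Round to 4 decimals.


Step 1: H is diagonal, so H^(-1) * g = [-0.4324, 0.0854, -6.3192, -0.3385].
Step 2: g^T H^(-1) g = sum_i g_i^2 / H_ii
  = (-5.6218)^2/13 + (0.3414)^2/4 + (-6.3192)^2/1 + (-4.0619)^2/12
  = 2.4311 + 0.0291 + 39.9323 + 1.3749 = 43.7675
Step 3: Objective decrease = 0.5 * g^T H^(-1) g = 21.8837


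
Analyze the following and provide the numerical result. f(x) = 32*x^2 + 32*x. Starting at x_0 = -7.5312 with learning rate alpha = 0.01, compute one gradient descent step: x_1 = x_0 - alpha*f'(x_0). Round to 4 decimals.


We compute the gradient at x_0 and apply the update.
f'(x) = 64*x + 32
f'(-7.5312) = 64*-7.5312 + 32 = -449.9968
x_1 = -7.5312 - 0.01*-449.9968 = -3.0312


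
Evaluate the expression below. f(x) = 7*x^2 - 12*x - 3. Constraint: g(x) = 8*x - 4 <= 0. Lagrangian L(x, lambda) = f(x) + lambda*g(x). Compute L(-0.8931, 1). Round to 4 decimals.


Step 1: Evaluate f(x).
f(-0.8931) = 7*(-0.8931)^2 - 12*(-0.8931) - 3 = 13.3006
Step 2: Evaluate g(x).
g(-0.8931) = 8*-0.8931 - 4 = -11.1448
Step 3: Compute Lagrangian.
L = 13.3006 + 1*-11.1448 = 2.1558


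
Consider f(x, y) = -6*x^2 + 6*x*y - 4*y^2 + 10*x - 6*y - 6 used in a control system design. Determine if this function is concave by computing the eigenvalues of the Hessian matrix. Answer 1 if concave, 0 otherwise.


The Hessian of f(x,y) = -6*x^2 + 6*x*y - 4*y^2 + 10*x - 6*y - 6 is:
H = [[-12, 6], [6, -8]]
Trace = -12 - 8 = -20
Determinant = -12*-8 - (6)^2 = 60
Discriminant = (-20)^2 - 4*60 = 160.0
Eigenvalues: lambda_1 = -16.3246, lambda_2 = -3.6754
The function is concave.

1


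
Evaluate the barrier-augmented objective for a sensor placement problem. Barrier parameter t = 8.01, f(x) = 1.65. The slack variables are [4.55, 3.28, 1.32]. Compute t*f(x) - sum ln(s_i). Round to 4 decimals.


Step 1: Compute log-barrier.
ln values: [1.5151, 1.1878, 0.2776]
phi = -(1.5151 + 1.1878 + 0.2776) = -2.9806
Step 2: Compute augmented objective.
t*f(x) = 8.01*1.65 = 13.2165
Total = 13.2165 - 2.9806 = 10.2359


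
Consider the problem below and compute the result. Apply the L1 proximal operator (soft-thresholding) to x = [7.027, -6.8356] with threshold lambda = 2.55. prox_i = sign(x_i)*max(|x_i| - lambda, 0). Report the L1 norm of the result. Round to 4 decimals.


Soft-thresholding with lambda = 2.55:
prox(7.027) = sign(7.027)*max(|7.027| - 2.55, 0) = 4.477
prox(-6.8356) = sign(-6.8356)*max(|-6.8356| - 2.55, 0) = -4.2856
prox(x) = [4.477, -4.2856]
||prox(x)||_1 = 4.477 + 4.2856 = 8.7626


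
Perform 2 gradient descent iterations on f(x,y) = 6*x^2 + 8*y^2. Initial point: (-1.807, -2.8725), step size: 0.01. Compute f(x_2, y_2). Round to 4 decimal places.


Gradient descent on f(x,y) = 6*x^2 + 8*y^2.
Starting point: (-1.807, -2.8725), alpha = 0.01
Step 1: grad_x = 2*6*-1.807 = -21.684, grad_y = 2*8*-2.8725 = -45.96
  x_1 = -1.807 - 0.01*-21.684 = -1.5902
  y_1 = -2.8725 - 0.01*-45.96 = -2.4129
Step 2: grad_x = 2*6*-1.5902 = -19.0819, grad_y = 2*8*-2.4129 = -38.6064
  x_2 = -1.5902 - 0.01*-19.0819 = -1.3993
  y_2 = -2.4129 - 0.01*-38.6064 = -2.0268
f(-1.3993, -2.0268) = 6*(-1.3993)^2 + 8*(-2.0268)^2 = 44.6134


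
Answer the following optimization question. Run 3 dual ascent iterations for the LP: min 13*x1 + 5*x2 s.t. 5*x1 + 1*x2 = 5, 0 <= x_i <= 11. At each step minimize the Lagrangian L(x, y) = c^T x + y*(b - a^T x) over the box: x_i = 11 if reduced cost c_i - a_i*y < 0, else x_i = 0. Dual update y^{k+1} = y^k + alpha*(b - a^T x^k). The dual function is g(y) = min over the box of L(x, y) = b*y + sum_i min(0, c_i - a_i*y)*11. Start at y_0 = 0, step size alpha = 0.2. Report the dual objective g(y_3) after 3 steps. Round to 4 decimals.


Dual ascent for LP: min 13*x1 + 5*x2, 5*x1 + 1*x2 = 5, 0 <= x_i <= 11
Step 1: y^k = 0.0, reduced costs: (13.0, 5.0)
  x^k = (0.0, 0.0), subgradient = b - a^T x = 5.0
  y^{k+1} = 0.0 + 0.2*5.0 = 1.0
Step 2: y^k = 1.0, reduced costs: (8.0, 4.0)
  x^k = (0.0, 0.0), subgradient = b - a^T x = 5.0
  y^{k+1} = 1.0 + 0.2*5.0 = 2.0
Step 3: y^k = 2.0, reduced costs: (3.0, 3.0)
  x^k = (0.0, 0.0), subgradient = b - a^T x = 5.0
  y^{k+1} = 2.0 + 0.2*5.0 = 3.0
Dual objective at y_3 = 3.0: reduced costs (-2.0, 2.0), box minimizer x = (11.0, 0.0)
g(y_3) = b*y + (c1 - a1*y)*x1 + (c2 - a2*y)*x2 = 5*3.0 + (-2.0)*11.0 + 2.0*0.0 = 15.0 - 22.0 + 0.0 = -7.0


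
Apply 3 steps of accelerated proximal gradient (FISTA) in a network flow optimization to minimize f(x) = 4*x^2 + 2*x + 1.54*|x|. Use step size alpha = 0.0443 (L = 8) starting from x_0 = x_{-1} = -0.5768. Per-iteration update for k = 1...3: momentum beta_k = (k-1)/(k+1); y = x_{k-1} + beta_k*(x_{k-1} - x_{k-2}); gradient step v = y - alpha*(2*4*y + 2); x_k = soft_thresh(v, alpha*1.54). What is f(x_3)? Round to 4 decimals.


FISTA on f(x) = 4*x^2 + 2*x + 1.54*|x|
L = 8, alpha = 0.0443
Iteration 1: beta = 0.0, y = -0.5768 + 0.0*(-0.5768 + 0.5768) = -0.5768
  grad(y) = -2.6144, v = y - alpha*grad = -0.461
  prox(v) = soft_thresh(-0.461, 0.0682) = -0.3928
Iteration 2: beta = 0.3333, y = -0.3928 + 0.3333*(-0.3928 + 0.5768) = -0.3314
  grad(y) = -0.6513, v = y - alpha*grad = -0.3026
  prox(v) = soft_thresh(-0.3026, 0.0682) = -0.2343
Iteration 3: beta = 0.5, y = -0.2343 + 0.5*(-0.2343 + 0.3928) = -0.1551
  grad(y) = 0.759, v = y - alpha*grad = -0.1888
  prox(v) = soft_thresh(-0.1888, 0.0682) = -0.1205
f(x_3) = 4*(-0.1205)^2 + 2*(-0.1205) + 1.54*|-0.1205| = 0.0027


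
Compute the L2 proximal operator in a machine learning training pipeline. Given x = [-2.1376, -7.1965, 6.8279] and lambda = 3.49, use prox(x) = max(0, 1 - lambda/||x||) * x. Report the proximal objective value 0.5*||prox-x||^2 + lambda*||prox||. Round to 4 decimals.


Step 1: Compute ||x||.
||x|| = 10.1479
Step 2: Compute scaling factor.
scale = max(0, 1 - 3.49/10.1479) = 0.6561
Step 3: prox(x) = [-1.4024, -4.7215, 4.4797]
||prox(x)|| = 6.6579
Step 4: Proximal objective.
0.5*||prox-x||^2 = 6.0901
lambda*||prox|| = 23.2361
Total = 29.326


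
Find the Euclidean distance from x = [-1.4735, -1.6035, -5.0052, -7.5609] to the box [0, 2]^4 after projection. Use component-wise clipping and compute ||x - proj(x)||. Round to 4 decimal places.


Project each component onto [0, 2].
clip(-1.4735) = 0.0, clip(-1.6035) = 0.0, clip(-5.0052) = 0.0, clip(-7.5609) = 0.0
Projection = [0.0, 0.0, 0.0, 0.0]
Squared diffs: [2.1712, 2.5712, 25.052, 57.1672]
Distance = sqrt(86.9616) = 9.3253


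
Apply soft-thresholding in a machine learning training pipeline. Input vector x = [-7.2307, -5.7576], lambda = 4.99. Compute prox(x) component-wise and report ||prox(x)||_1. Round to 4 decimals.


Soft-thresholding with lambda = 4.99:
prox(-7.2307) = sign(-7.2307)*max(|-7.2307| - 4.99, 0) = -2.2407
prox(-5.7576) = sign(-5.7576)*max(|-5.7576| - 4.99, 0) = -0.7676
prox(x) = [-2.2407, -0.7676]
||prox(x)||_1 = 2.2407 + 0.7676 = 3.0083


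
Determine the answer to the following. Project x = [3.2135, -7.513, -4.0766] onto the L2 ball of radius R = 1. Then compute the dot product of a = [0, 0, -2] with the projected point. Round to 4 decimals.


Step 1: Compute ||x|| (intermediates to 6 decimals).
||x|| = sqrt(3.2135^2 + (-7.513)^2 + (-4.0766)^2) = 9.131835
Step 2: Project.
Since ||x|| > R, scale = R/||x|| = 1/9.131835 = 0.109507, proj(x) = scale * x
proj(x) = [0.351901, -0.822726, -0.446416]
Step 3: Dot product.
a^T * proj(x) = 0*0.351901 + 0*(-0.822726) - 2*(-0.446416) = 0.8928


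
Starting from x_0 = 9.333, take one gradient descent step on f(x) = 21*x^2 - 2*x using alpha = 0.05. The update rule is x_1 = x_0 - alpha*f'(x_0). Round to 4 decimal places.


We compute the gradient at x_0 and apply the update.
f'(x) = 42*x - 2
f'(9.333) = 42*9.333 - 2 = 389.986
x_1 = 9.333 - 0.05*389.986 = -10.1663


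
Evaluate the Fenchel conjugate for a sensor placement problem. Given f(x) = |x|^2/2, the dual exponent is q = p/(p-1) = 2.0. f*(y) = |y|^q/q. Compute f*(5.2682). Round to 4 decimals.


The conjugate exponent q satisfies 1/p + 1/q = 1.
p = 2, so q = 2/(2 - 1) = 2.0
|y|^q = 5.2682^2.0 = 27.7539
f*(5.2682) = 27.7539 / 2.0 = 13.877


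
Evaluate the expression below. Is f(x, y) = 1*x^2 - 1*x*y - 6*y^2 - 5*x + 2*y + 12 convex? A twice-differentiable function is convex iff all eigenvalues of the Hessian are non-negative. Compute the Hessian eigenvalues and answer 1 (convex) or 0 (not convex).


The Hessian of f(x,y) = 1*x^2 - 1*x*y - 6*y^2 - 5*x + 2*y + 12 is:
H = [[2, -1], [-1, -12]]
Trace = 2 - 12 = -10
Determinant = 2*-12 - (-1)^2 = -25
Discriminant = (-10)^2 - 4*-25 = 200.0
Eigenvalues: lambda_1 = -12.0711, lambda_2 = 2.0711
The function is not convex.

0


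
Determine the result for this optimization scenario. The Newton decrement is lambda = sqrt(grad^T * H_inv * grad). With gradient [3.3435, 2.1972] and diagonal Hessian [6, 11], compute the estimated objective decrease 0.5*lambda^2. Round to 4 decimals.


Step 1: H is diagonal, so H^(-1) * g = [0.5573, 0.1997].
Step 2: g^T H^(-1) g = sum_i g_i^2 / H_ii
  = (3.3435)^2/6 + (2.1972)^2/11
  = 1.8632 + 0.4389 = 2.302
Step 3: Objective decrease = 0.5 * g^T H^(-1) g = 1.151


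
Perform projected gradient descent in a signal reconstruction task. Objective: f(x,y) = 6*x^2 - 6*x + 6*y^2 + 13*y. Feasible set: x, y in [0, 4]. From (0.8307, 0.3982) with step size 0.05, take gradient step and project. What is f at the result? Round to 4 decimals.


Step 1: Compute gradient at (0.8307, 0.3982).
grad_x = 2*6*0.8307 - 6 = 3.9684
grad_y = 2*6*0.3982 + 13 = 17.7784
Step 2: Gradient step.
x_raw = 0.8307 - 0.05*3.9684 = 0.6323
y_raw = 0.3982 - 0.05*17.7784 = -0.4907
Step 3: Project onto [0, 4].
x_proj = clip(0.6323) = 0.6323
y_proj = clip(-0.4907) = 0.0
Step 4: Evaluate f.
f(0.6323, 0.0) = -1.395


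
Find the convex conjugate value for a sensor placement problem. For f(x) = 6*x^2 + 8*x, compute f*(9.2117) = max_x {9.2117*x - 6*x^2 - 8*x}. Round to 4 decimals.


f*(y) = sup_x {y*x - a*x^2 - b*x} = sup_x {(y-b)*x - a*x^2}
FOC: (y - b) - 2a*x = 0 => x* = (y - b)/(2a)
x* = (9.2117 - 8)/(2*6) = 0.101
f*(9.2117) = (y-b)^2/(4a) = (9.2117 - 8)^2/(4*6)
= 1.4682/24 = 0.0612


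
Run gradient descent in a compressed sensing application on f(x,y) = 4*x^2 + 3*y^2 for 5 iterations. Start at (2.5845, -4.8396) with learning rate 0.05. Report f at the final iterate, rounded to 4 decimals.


Gradient descent on f(x,y) = 4*x^2 + 3*y^2.
Starting point: (2.5845, -4.8396), alpha = 0.05
Step 1: grad_x = 2*4*2.5845 = 20.676, grad_y = 2*3*-4.8396 = -29.0376
  x_1 = 2.5845 - 0.05*20.676 = 1.5507
  y_1 = -4.8396 - 0.05*-29.0376 = -3.3877
Step 2: grad_x = 2*4*1.5507 = 12.4056, grad_y = 2*3*-3.3877 = -20.3263
  x_2 = 1.5507 - 0.05*12.4056 = 0.9304
  y_2 = -3.3877 - 0.05*-20.3263 = -2.3714
Step 3: grad_x = 2*4*0.9304 = 7.4434, grad_y = 2*3*-2.3714 = -14.2284
  x_3 = 0.9304 - 0.05*7.4434 = 0.5583
  y_3 = -2.3714 - 0.05*-14.2284 = -1.66
Step 4: grad_x = 2*4*0.5583 = 4.466, grad_y = 2*3*-1.66 = -9.9599
  x_4 = 0.5583 - 0.05*4.466 = 0.335
  y_4 = -1.66 - 0.05*-9.9599 = -1.162
Step 5: grad_x = 2*4*0.335 = 2.6796, grad_y = 2*3*-1.162 = -6.9719
  x_5 = 0.335 - 0.05*2.6796 = 0.201
  y_5 = -1.162 - 0.05*-6.9719 = -0.8134
f(0.201, -0.8134) = 4*0.201^2 + 3*(-0.8134)^2 = 2.1464


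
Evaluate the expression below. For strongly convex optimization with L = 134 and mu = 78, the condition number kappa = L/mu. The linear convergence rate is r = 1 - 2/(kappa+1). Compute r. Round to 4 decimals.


Step 1: Compute the condition number.
kappa = L/mu = 134/78 = 1.7179
Step 2: Compute the convergence rate.
r = 1 - 2/(kappa + 1) = 1 - 2*mu/(L + mu) = (L - mu)/(L + mu) = 56/212 = 0.2642


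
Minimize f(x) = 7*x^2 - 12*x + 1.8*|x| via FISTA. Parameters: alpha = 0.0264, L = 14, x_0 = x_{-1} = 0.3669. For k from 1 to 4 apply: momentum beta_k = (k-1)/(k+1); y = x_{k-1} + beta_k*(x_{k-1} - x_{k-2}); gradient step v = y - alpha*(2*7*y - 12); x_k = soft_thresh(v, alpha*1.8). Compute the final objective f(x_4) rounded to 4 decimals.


FISTA on f(x) = 7*x^2 - 12*x + 1.8*|x|
L = 14, alpha = 0.0264
Iteration 1: beta = 0.0, y = 0.3669 + 0.0*(0.3669 - 0.3669) = 0.3669
  grad(y) = -6.8634, v = y - alpha*grad = 0.5481
  prox(v) = soft_thresh(0.5481, 0.0475) = 0.5006
Iteration 2: beta = 0.3333, y = 0.5006 + 0.3333*(0.5006 - 0.3669) = 0.5451
  grad(y) = -4.3682, v = y - alpha*grad = 0.6605
  prox(v) = soft_thresh(0.6605, 0.0475) = 0.6129
Iteration 3: beta = 0.5, y = 0.6129 + 0.5*(0.6129 - 0.5006) = 0.6691
  grad(y) = -2.6325, v = y - alpha*grad = 0.7386
  prox(v) = soft_thresh(0.7386, 0.0475) = 0.6911
Iteration 4: beta = 0.6, y = 0.6911 + 0.6*(0.6911 - 0.6129) = 0.738
  grad(y) = -1.6683, v = y - alpha*grad = 0.782
  prox(v) = soft_thresh(0.782, 0.0475) = 0.7345
f(x_4) = 7*0.7345^2 - 12*0.7345 + 1.8*|0.7345| = -3.7155


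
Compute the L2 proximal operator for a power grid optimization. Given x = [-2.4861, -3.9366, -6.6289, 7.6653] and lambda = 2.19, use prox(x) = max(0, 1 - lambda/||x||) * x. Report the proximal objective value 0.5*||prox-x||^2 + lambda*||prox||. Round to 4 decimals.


Step 1: Compute ||x||.
||x|| = 11.1524
Step 2: Compute scaling factor.
scale = max(0, 1 - 2.19/11.1524) = 0.8036
Step 3: prox(x) = [-1.9979, -3.1636, -5.3272, 6.1601]
||prox(x)|| = 8.9624
Step 4: Proximal objective.
0.5*||prox-x||^2 = 2.3981
lambda*||prox|| = 19.6277
Total = 22.0258


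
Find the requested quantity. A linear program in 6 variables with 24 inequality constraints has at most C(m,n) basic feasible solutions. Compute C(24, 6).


Each vertex corresponds to some choice of n active constraints out of m, so the number of vertices is at most C(m, n) = m! / (n!(m-n)!).
m = 24, n = 6
Numerator: 24 * 23 * 22 * 21 * 20 * 19
Denominator: 6! = 720
C(24, 6) = 134596


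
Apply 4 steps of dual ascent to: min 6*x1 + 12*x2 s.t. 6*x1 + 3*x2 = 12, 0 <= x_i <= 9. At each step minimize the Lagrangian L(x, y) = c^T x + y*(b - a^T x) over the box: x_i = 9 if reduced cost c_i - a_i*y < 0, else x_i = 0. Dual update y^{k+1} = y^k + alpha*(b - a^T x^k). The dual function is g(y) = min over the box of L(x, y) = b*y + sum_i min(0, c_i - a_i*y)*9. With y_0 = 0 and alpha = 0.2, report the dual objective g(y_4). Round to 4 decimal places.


Dual ascent for LP: min 6*x1 + 12*x2, 6*x1 + 3*x2 = 12, 0 <= x_i <= 9
Step 1: y^k = 0.0, reduced costs: (6.0, 12.0)
  x^k = (0.0, 0.0), subgradient = b - a^T x = 12.0
  y^{k+1} = 0.0 + 0.2*12.0 = 2.4
Step 2: y^k = 2.4, reduced costs: (-8.4, 4.8)
  x^k = (9.0, 0.0), subgradient = b - a^T x = -42.0
  y^{k+1} = 2.4 + 0.2*-42.0 = -6.0
Step 3: y^k = -6.0, reduced costs: (42.0, 30.0)
  x^k = (0.0, 0.0), subgradient = b - a^T x = 12.0
  y^{k+1} = -6.0 + 0.2*12.0 = -3.6
Step 4: y^k = -3.6, reduced costs: (27.6, 22.8)
  x^k = (0.0, 0.0), subgradient = b - a^T x = 12.0
  y^{k+1} = -3.6 + 0.2*12.0 = -1.2
Dual objective at y_4 = -1.2: reduced costs (13.2, 15.6), box minimizer x = (0.0, 0.0)
g(y_4) = b*y + (c1 - a1*y)*x1 + (c2 - a2*y)*x2 = 12*(-1.2) + 13.2*0.0 + 15.6*0.0 = -14.4 + 0.0 + 0.0 = -14.4


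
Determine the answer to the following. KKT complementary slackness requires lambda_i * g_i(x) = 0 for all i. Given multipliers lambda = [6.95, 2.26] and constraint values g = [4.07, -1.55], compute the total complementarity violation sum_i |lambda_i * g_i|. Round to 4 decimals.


KKT complementary slackness check:
lambda_1 * g_1 = 6.95 * 4.07 = 28.2865
lambda_2 * g_2 = 2.26 * -1.55 = -3.503
Total violation = 28.2865 + 3.503 = 31.7895


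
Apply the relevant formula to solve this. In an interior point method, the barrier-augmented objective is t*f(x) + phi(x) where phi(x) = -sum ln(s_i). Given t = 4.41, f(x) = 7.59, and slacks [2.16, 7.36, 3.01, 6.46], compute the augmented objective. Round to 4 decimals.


Step 1: Compute log-barrier.
ln values: [0.7701, 1.9961, 1.1019, 1.8656]
phi = -(0.7701 + 1.9961 + 1.1019 + 1.8656) = -5.7337
Step 2: Compute augmented objective.
t*f(x) = 4.41*7.59 = 33.4719
Total = 33.4719 - 5.7337 = 27.7382


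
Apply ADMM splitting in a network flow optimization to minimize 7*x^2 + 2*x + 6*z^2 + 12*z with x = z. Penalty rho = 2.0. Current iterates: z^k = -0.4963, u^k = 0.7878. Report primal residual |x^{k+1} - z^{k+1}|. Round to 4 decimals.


ADMM iteration with rho = 2.0, z^k = -0.4963, u^k = 0.7878
Step 1: x-update.
Minimize 7*x^2 + 2*x + (2.0/2)*(x + 0.4963 + 0.7878)^2
FOC: (2*7 + 2.0)*x = -2 + 2.0*(-0.4963 - 0.7878)
x^{k+1} = -0.2855
Step 2: z-update.
Minimize 6*z^2 + 12*z + (2.0/2)*(-0.2855 - z + 0.7878)^2
FOC: (2*6 + 2.0)*z = -12 + 2.0*(-0.2855 + 0.7878)
z^{k+1} = -0.7854
Step 3: u-update.
u^{k+1} = 0.7878 - 0.2855 + 0.7854 = 1.2877
Step 4: Primal residual = |-0.2855 + 0.7854| = 0.4999


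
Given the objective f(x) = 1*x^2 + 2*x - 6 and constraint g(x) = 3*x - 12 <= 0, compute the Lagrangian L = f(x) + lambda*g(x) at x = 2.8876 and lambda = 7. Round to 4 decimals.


Step 1: Evaluate f(x).
f(2.8876) = 1*2.8876^2 + 2*2.8876 - 6 = 8.1134
Step 2: Evaluate g(x).
g(2.8876) = 3*2.8876 - 12 = -3.3372
Step 3: Compute Lagrangian.
L = 8.1134 + 7*-3.3372 = -15.247


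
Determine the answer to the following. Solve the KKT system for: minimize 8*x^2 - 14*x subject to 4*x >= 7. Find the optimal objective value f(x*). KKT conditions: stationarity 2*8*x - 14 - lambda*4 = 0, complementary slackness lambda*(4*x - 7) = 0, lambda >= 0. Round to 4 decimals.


Step 1: Try lambda = 0 (constraint inactive).
x_unc = 14/(2*8) = 0.875
Check: 4*0.875 = 3.5 < 7 -- violated!
Step 2: Constraint must be active: 4*x = 7
x* = 7/4 = 1.75
lambda = (2*8*1.75 - 14)/4 = 3.5
Step 3: Compute optimal value.
f(x*) = 8*1.75^2 - 14*1.75 = 0.0


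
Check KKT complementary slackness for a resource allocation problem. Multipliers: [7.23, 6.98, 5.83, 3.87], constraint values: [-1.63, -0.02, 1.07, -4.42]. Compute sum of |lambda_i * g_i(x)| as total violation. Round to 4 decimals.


KKT complementary slackness check:
lambda_1 * g_1 = 7.23 * -1.63 = -11.7849
lambda_2 * g_2 = 6.98 * -0.02 = -0.1396
lambda_3 * g_3 = 5.83 * 1.07 = 6.2381
lambda_4 * g_4 = 3.87 * -4.42 = -17.1054
Total violation = 11.7849 + 0.1396 + 6.2381 + 17.1054 = 35.268


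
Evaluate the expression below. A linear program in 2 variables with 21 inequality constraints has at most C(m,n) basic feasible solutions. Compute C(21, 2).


Each vertex corresponds to some choice of n active constraints out of m, so the number of vertices is at most C(m, n) = m! / (n!(m-n)!).
m = 21, n = 2
Numerator: 21 * 20
Denominator: 2! = 2
C(21, 2) = 210


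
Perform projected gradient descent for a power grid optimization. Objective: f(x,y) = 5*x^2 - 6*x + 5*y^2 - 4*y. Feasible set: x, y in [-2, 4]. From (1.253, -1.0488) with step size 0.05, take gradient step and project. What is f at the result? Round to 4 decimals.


Step 1: Compute gradient at (1.253, -1.0488).
grad_x = 2*5*1.253 - 6 = 6.53
grad_y = 2*5*-1.0488 - 4 = -14.488
Step 2: Gradient step.
x_raw = 1.253 - 0.05*6.53 = 0.9265
y_raw = -1.0488 - 0.05*-14.488 = -0.3244
Step 3: Project onto [-2, 4].
x_proj = clip(0.9265) = 0.9265
y_proj = clip(-0.3244) = -0.3244
Step 4: Evaluate f.
f(0.9265, -0.3244) = 0.5568


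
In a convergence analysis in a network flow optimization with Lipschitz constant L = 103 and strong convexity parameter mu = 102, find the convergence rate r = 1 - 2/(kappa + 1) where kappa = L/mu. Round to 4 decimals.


Step 1: Compute the condition number.
kappa = L/mu = 103/102 = 1.0098
Step 2: Compute the convergence rate.
r = 1 - 2/(kappa + 1) = 1 - 2*mu/(L + mu) = (L - mu)/(L + mu) = 1/205 = 0.0049


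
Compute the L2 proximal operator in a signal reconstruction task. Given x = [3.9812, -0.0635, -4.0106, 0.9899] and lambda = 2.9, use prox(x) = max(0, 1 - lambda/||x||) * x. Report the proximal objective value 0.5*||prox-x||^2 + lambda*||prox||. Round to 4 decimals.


Step 1: Compute ||x||.
||x|| = 5.7375
Step 2: Compute scaling factor.
scale = max(0, 1 - 2.9/5.7375) = 0.4946
Step 3: prox(x) = [1.9689, -0.0314, -1.9835, 0.4896]
||prox(x)|| = 2.8375
Step 4: Proximal objective.
0.5*||prox-x||^2 = 4.205
lambda*||prox|| = 8.2288
Total = 12.4337


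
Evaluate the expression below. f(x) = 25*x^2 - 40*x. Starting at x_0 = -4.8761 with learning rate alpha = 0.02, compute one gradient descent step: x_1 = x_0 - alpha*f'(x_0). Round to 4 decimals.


We compute the gradient at x_0 and apply the update.
f'(x) = 50*x - 40
f'(-4.8761) = 50*-4.8761 - 40 = -283.805
x_1 = -4.8761 - 0.02*-283.805 = 0.8


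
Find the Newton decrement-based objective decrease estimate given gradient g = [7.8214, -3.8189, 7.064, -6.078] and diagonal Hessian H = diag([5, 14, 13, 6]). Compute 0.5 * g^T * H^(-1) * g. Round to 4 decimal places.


Step 1: H is diagonal, so H^(-1) * g = [1.5643, -0.2728, 0.5434, -1.013].
Step 2: g^T H^(-1) g = sum_i g_i^2 / H_ii
  = (7.8214)^2/5 + (-3.8189)^2/14 + (7.064)^2/13 + (-6.078)^2/6
  = 12.2349 + 1.0417 + 3.8385 + 6.157 = 23.2721
Step 3: Objective decrease = 0.5 * g^T H^(-1) g = 11.636


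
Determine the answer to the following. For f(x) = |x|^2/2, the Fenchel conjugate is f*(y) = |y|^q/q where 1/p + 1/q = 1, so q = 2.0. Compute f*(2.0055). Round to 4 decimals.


The conjugate exponent q satisfies 1/p + 1/q = 1.
p = 2, so q = 2/(2 - 1) = 2.0
|y|^q = 2.0055^2.0 = 4.022
f*(2.0055) = 4.022 / 2.0 = 2.011


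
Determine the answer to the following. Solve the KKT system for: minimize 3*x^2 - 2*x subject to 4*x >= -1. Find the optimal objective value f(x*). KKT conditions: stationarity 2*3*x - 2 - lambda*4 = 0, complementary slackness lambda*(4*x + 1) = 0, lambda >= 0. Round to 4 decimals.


Step 1: Try lambda = 0 (constraint inactive).
Stationarity: 2*3*x - 2 = 0
x* = 2/(2*3) = 1/3 = 0.3333 (rounded; the exact value 1/3 is used below)
Check constraint: 4*0.3333 = 1.3332 >= -1 -- satisfied.
Step 2: Compute optimal value.
f(x*) = 3*(1/3)^2 - 2*(1/3) = -0.3333


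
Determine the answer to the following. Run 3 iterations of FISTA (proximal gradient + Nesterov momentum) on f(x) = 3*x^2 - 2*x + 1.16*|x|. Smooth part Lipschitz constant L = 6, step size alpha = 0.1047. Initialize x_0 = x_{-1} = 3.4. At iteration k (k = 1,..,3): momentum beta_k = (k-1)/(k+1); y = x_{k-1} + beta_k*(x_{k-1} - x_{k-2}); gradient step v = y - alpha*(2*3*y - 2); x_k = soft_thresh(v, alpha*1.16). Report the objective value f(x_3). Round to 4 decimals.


FISTA on f(x) = 3*x^2 - 2*x + 1.16*|x|
L = 6, alpha = 0.1047
Iteration 1: beta = 0.0, y = 3.4 + 0.0*(3.4 - 3.4) = 3.4
  grad(y) = 18.4, v = y - alpha*grad = 1.4735
  prox(v) = soft_thresh(1.4735, 0.1215) = 1.3521
Iteration 2: beta = 0.3333, y = 1.3521 + 0.3333*(1.3521 - 3.4) = 0.6694
  grad(y) = 2.0165, v = y - alpha*grad = 0.4583
  prox(v) = soft_thresh(0.4583, 0.1215) = 0.3368
Iteration 3: beta = 0.5, y = 0.3368 + 0.5*(0.3368 - 1.3521) = -0.1708
  grad(y) = -3.0246, v = y - alpha*grad = 0.1459
  prox(v) = soft_thresh(0.1459, 0.1215) = 0.0245
f(x_3) = 3*0.0245^2 - 2*0.0245 + 1.16*|0.0245| = -0.0187


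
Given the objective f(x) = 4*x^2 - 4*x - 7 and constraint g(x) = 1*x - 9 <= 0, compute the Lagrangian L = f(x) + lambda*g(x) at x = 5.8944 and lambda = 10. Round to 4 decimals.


Step 1: Evaluate f(x).
f(5.8944) = 4*5.8944^2 - 4*5.8944 - 7 = 108.3982
Step 2: Evaluate g(x).
g(5.8944) = 1*5.8944 - 9 = -3.1056
Step 3: Compute Lagrangian.
L = 108.3982 + 10*-3.1056 = 77.3422


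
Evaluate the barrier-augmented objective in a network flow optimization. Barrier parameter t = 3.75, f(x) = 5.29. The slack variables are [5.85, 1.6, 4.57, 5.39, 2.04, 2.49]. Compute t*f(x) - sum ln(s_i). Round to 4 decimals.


Step 1: Compute log-barrier.
ln values: [1.7664, 0.47, 1.5195, 1.6845, 0.7129, 0.9123]
phi = -(1.7664 + 0.47 + 1.5195 + 1.6845 + 0.7129 + 0.9123) = -7.0657
Step 2: Compute augmented objective.
t*f(x) = 3.75*5.29 = 19.8375
Total = 19.8375 - 7.0657 = 12.7718


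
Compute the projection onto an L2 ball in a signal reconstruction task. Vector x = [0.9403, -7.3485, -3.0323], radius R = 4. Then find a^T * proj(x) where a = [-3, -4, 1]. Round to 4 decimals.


Step 1: Compute ||x|| (intermediates to 6 decimals).
||x|| = sqrt(0.9403^2 + (-7.3485)^2 + (-3.0323)^2) = 8.004965
Step 2: Project.
Since ||x|| > R, scale = R/||x|| = 4/8.004965 = 0.49969, proj(x) = scale * x
proj(x) = [0.469859, -3.671972, -1.51521]
Step 3: Dot product.
a^T * proj(x) = -3*0.469859 - 4*(-3.671972) + 1*(-1.51521) = 11.7631


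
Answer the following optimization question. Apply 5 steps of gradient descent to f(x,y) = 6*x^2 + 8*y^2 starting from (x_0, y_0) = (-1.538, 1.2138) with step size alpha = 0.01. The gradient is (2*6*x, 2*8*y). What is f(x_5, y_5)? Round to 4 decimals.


Gradient descent on f(x,y) = 6*x^2 + 8*y^2.
Starting point: (-1.538, 1.2138), alpha = 0.01
Step 1: grad_x = 2*6*-1.538 = -18.456, grad_y = 2*8*1.2138 = 19.4208
  x_1 = -1.538 - 0.01*-18.456 = -1.3534
  y_1 = 1.2138 - 0.01*19.4208 = 1.0196
Step 2: grad_x = 2*6*-1.3534 = -16.2413, grad_y = 2*8*1.0196 = 16.3135
  x_2 = -1.3534 - 0.01*-16.2413 = -1.191
  y_2 = 1.0196 - 0.01*16.3135 = 0.8565
Step 3: grad_x = 2*6*-1.191 = -14.2923, grad_y = 2*8*0.8565 = 13.7033
  x_3 = -1.191 - 0.01*-14.2923 = -1.0481
  y_3 = 0.8565 - 0.01*13.7033 = 0.7194
Step 4: grad_x = 2*6*-1.0481 = -12.5772, grad_y = 2*8*0.7194 = 11.5108
  x_4 = -1.0481 - 0.01*-12.5772 = -0.9223
  y_4 = 0.7194 - 0.01*11.5108 = 0.6043
Step 5: grad_x = 2*6*-0.9223 = -11.068, grad_y = 2*8*0.6043 = 9.6691
  x_5 = -0.9223 - 0.01*-11.068 = -0.8117
  y_5 = 0.6043 - 0.01*9.6691 = 0.5076
f(-0.8117, 0.5076) = 6*(-0.8117)^2 + 8*0.5076^2 = 6.0141
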